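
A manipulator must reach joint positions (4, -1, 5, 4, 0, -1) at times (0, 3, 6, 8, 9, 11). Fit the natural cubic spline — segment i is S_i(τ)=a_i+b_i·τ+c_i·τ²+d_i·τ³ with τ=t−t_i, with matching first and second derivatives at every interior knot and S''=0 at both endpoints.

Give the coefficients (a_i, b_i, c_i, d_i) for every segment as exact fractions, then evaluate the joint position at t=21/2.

  seg 0: a=4 b=-1805/654 c=0 d=715/5886
  seg 1: a=-1 b=170/327 c=715/654 d=-1177/5886
  seg 2: a=5 b=1099/654 c=-77/109 d=-251/1308
  seg 3: a=4 b=-2255/654 c=-405/218 d=427/327
  seg 4: a=0 b=-2123/654 c=449/218 d=-449/1308
S(21/2) = -4861/3488

Δ: Δ0=-5/3, Δ1=2, Δ2=-1/2, Δ3=-4, Δ4=-1/2
row 1: diag=12, rhs=22; c'=1/4, d'=11/6
row 2: denom=10−3·1/4=37/4; d'=(-15−3·11/6)/(37/4)=-82/37
row 3: denom=6−2·8/37=206/37; d'=(-21−2·-82/37)/(206/37)=-613/206
row 4: denom=6−1·37/206=1199/206; d'=(21−1·-613/206)/(1199/206)=449/109
back: M4=449/109
back: M3=-613/206−37/206·449/109=-405/109
back: M2=-82/37−8/37·-405/109=-154/109
back: M1=11/6−1/4·-154/109=715/327
M: M0=0, M1=715/327, M2=-154/109, M3=-405/109, M4=449/109, M5=0
seg 0: a=4, c=M0/2=0, d=(M1−M0)/(6·3)=715/5886, b=Δ0−h0·(2M0+M1)/6=-1805/654
seg 1: a=-1, c=M1/2=715/654, d=(M2−M1)/(6·3)=-1177/5886, b=Δ1−h1·(2M1+M2)/6=170/327
seg 2: a=5, c=M2/2=-77/109, d=(M3−M2)/(6·2)=-251/1308, b=Δ2−h2·(2M2+M3)/6=1099/654
seg 3: a=4, c=M3/2=-405/218, d=(M4−M3)/(6·1)=427/327, b=Δ3−h3·(2M3+M4)/6=-2255/654
seg 4: a=0, c=M4/2=449/218, d=(M5−M4)/(6·2)=-449/1308, b=Δ4−h4·(2M4+M5)/6=-2123/654
t_q=21/2 → seg 4, τ=3/2; S=0+-2123/654·τ+449/218·τ²+-449/1308·τ³=-4861/3488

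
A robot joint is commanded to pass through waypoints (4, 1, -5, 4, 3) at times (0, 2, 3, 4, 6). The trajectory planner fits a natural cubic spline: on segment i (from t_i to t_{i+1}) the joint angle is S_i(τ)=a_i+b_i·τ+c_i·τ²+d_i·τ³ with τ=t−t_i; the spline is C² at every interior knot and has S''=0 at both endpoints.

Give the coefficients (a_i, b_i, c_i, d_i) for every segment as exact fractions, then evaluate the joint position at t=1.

  seg 0: a=4 b=52/33 c=0 d=-203/264
  seg 1: a=1 b=-505/66 c=-203/44 d=827/132
  seg 2: a=-5 b=23/12 c=156/11 d=-937/132
  seg 3: a=4 b=593/66 c=-313/44 d=313/264
S(1) = 423/88

Δ: Δ0=-3/2, Δ1=-6, Δ2=9, Δ3=-1/2
row 1: diag=6, rhs=-27; c'=1/6, d'=-9/2
row 2: denom=4−1·1/6=23/6; d'=(90−1·-9/2)/(23/6)=567/23
row 3: denom=6−1·6/23=132/23; d'=(-57−1·567/23)/(132/23)=-313/22
back: M3=-313/22
back: M2=567/23−6/23·-313/22=312/11
back: M1=-9/2−1/6·312/11=-203/22
M: M0=0, M1=-203/22, M2=312/11, M3=-313/22, M4=0
seg 0: a=4, c=M0/2=0, d=(M1−M0)/(6·2)=-203/264, b=Δ0−h0·(2M0+M1)/6=52/33
seg 1: a=1, c=M1/2=-203/44, d=(M2−M1)/(6·1)=827/132, b=Δ1−h1·(2M1+M2)/6=-505/66
seg 2: a=-5, c=M2/2=156/11, d=(M3−M2)/(6·1)=-937/132, b=Δ2−h2·(2M2+M3)/6=23/12
seg 3: a=4, c=M3/2=-313/44, d=(M4−M3)/(6·2)=313/264, b=Δ3−h3·(2M3+M4)/6=593/66
t_q=1 → seg 0, τ=1; S=4+52/33·τ+0·τ²+-203/264·τ³=423/88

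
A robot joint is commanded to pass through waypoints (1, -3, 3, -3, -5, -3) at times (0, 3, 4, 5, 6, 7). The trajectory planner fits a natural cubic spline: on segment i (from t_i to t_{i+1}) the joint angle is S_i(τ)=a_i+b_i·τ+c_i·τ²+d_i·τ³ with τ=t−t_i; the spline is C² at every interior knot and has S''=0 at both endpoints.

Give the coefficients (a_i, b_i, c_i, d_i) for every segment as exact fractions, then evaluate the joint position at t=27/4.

  seg 0: a=1 b=-7156/1299 c=0 d=1808/3897
  seg 1: a=-3 b=9116/1299 c=1808/433 d=-6746/1299
  seg 2: a=3 b=-274/1299 c=-4938/433 d=7294/1299
  seg 3: a=-3 b=-8020/1299 c=2356/433 d=-1646/1299
  seg 4: a=-5 b=1178/1299 c=710/433 d=-710/1299
S(27/4) = -50271/13856

Δ: Δ0=-4/3, Δ1=6, Δ2=-6, Δ3=-2, Δ4=2
row 1: diag=8, rhs=44; c'=1/8, d'=11/2
row 2: denom=4−1·1/8=31/8; d'=(-72−1·11/2)/(31/8)=-20
row 3: denom=4−1·8/31=116/31; d'=(24−1·-20)/(116/31)=341/29
row 4: denom=4−1·31/116=433/116; d'=(24−1·341/29)/(433/116)=1420/433
back: M4=1420/433
back: M3=341/29−31/116·1420/433=4712/433
back: M2=-20−8/31·4712/433=-9876/433
back: M1=11/2−1/8·-9876/433=3616/433
M: M0=0, M1=3616/433, M2=-9876/433, M3=4712/433, M4=1420/433, M5=0
seg 0: a=1, c=M0/2=0, d=(M1−M0)/(6·3)=1808/3897, b=Δ0−h0·(2M0+M1)/6=-7156/1299
seg 1: a=-3, c=M1/2=1808/433, d=(M2−M1)/(6·1)=-6746/1299, b=Δ1−h1·(2M1+M2)/6=9116/1299
seg 2: a=3, c=M2/2=-4938/433, d=(M3−M2)/(6·1)=7294/1299, b=Δ2−h2·(2M2+M3)/6=-274/1299
seg 3: a=-3, c=M3/2=2356/433, d=(M4−M3)/(6·1)=-1646/1299, b=Δ3−h3·(2M3+M4)/6=-8020/1299
seg 4: a=-5, c=M4/2=710/433, d=(M5−M4)/(6·1)=-710/1299, b=Δ4−h4·(2M4+M5)/6=1178/1299
t_q=27/4 → seg 4, τ=3/4; S=-5+1178/1299·τ+710/433·τ²+-710/1299·τ³=-50271/13856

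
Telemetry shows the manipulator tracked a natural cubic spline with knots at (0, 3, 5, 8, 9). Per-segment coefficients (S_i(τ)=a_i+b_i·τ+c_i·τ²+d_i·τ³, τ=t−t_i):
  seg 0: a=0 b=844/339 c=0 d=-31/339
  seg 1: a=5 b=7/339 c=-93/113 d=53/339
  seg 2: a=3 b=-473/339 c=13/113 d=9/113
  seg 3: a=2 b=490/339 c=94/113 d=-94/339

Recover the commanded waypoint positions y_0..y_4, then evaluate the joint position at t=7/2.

y_0=0 y_1=5 y_2=3 y_3=2 y_4=4
S(7/2) = 4361/904

y_0 = S_0(0) = a_0 = 0
y_1 = S_1(0) = a_1 = 5
y_2 = S_2(0) = a_2 = 3
y_3 = S_3(0) = a_3 = 2
y_4 = S_3(1) = 4
t_q=7/2 is in segment 1 (τ=1/2); S_1(τ)=4361/904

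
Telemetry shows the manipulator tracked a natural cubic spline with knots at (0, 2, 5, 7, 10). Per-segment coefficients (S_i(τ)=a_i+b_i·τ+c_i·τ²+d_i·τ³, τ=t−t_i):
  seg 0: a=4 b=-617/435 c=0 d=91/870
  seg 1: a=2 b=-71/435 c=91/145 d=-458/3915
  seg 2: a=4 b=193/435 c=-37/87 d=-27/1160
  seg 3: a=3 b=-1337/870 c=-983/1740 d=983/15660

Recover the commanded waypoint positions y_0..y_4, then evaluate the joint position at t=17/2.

y_0=4 y_1=2 y_2=4 y_3=3 y_4=-5
S(17/2) = -1691/4640

y_0 = S_0(0) = a_0 = 4
y_1 = S_1(0) = a_1 = 2
y_2 = S_2(0) = a_2 = 4
y_3 = S_3(0) = a_3 = 3
y_4 = S_3(3) = -5
t_q=17/2 is in segment 3 (τ=3/2); S_3(τ)=-1691/4640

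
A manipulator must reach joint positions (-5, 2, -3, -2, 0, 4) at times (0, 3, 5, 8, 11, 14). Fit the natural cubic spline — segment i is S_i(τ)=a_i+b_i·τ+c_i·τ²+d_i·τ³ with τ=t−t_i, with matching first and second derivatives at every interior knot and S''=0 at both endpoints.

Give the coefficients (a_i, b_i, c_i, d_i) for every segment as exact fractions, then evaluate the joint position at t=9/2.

  seg 0: a=-5 b=1333/330 c=0 d=-563/2970
  seg 1: a=2 b=-178/165 c=-563/330 d=219/440
  seg 2: a=-3 b=-637/330 c=169/132 d=-347/1980
  seg 3: a=-2 b=673/660 c=-49/165 d=71/1188
  seg 4: a=0 b=281/330 c=53/220 d=-53/1980
S(9/2) = -1251/704

Δ: Δ0=7/3, Δ1=-5/2, Δ2=1/3, Δ3=2/3, Δ4=4/3
row 1: diag=10, rhs=-29; c'=1/5, d'=-29/10
row 2: denom=10−2·1/5=48/5; d'=(17−2·-29/10)/(48/5)=19/8
row 3: denom=12−3·5/16=177/16; d'=(2−3·19/8)/(177/16)=-82/177
row 4: denom=12−3·16/59=660/59; d'=(4−3·-82/177)/(660/59)=53/110
back: M4=53/110
back: M3=-82/177−16/59·53/110=-98/165
back: M2=19/8−5/16·-98/165=169/66
back: M1=-29/10−1/5·169/66=-563/165
M: M0=0, M1=-563/165, M2=169/66, M3=-98/165, M4=53/110, M5=0
seg 0: a=-5, c=M0/2=0, d=(M1−M0)/(6·3)=-563/2970, b=Δ0−h0·(2M0+M1)/6=1333/330
seg 1: a=2, c=M1/2=-563/330, d=(M2−M1)/(6·2)=219/440, b=Δ1−h1·(2M1+M2)/6=-178/165
seg 2: a=-3, c=M2/2=169/132, d=(M3−M2)/(6·3)=-347/1980, b=Δ2−h2·(2M2+M3)/6=-637/330
seg 3: a=-2, c=M3/2=-49/165, d=(M4−M3)/(6·3)=71/1188, b=Δ3−h3·(2M3+M4)/6=673/660
seg 4: a=0, c=M4/2=53/220, d=(M5−M4)/(6·3)=-53/1980, b=Δ4−h4·(2M4+M5)/6=281/330
t_q=9/2 → seg 1, τ=3/2; S=2+-178/165·τ+-563/330·τ²+219/440·τ³=-1251/704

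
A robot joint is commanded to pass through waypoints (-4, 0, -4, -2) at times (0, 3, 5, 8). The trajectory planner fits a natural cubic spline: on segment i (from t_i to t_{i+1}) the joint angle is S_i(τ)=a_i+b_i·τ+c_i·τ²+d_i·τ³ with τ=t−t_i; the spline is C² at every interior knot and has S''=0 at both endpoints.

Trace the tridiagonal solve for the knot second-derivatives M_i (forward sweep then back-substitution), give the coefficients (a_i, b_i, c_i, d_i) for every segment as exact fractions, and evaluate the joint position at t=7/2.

  seg 0: a=-4 b=61/24 c=0 d=-29/216
  seg 1: a=0 b=-13/12 c=-29/24 d=3/8
  seg 2: a=-4 b=-17/12 c=25/24 d=-25/216
S(7/2) = -51/64

Δ: Δ0=4/3, Δ1=-2, Δ2=2/3
row 1: diag=10, rhs=-20; c'=1/5, d'=-2
row 2: denom=10−2·1/5=48/5; d'=(16−2·-2)/(48/5)=25/12
back: M2=25/12
back: M1=-2−1/5·25/12=-29/12
M: M0=0, M1=-29/12, M2=25/12, M3=0
seg 0: a=-4, c=M0/2=0, d=(M1−M0)/(6·3)=-29/216, b=Δ0−h0·(2M0+M1)/6=61/24
seg 1: a=0, c=M1/2=-29/24, d=(M2−M1)/(6·2)=3/8, b=Δ1−h1·(2M1+M2)/6=-13/12
seg 2: a=-4, c=M2/2=25/24, d=(M3−M2)/(6·3)=-25/216, b=Δ2−h2·(2M2+M3)/6=-17/12
t_q=7/2 → seg 1, τ=1/2; S=0+-13/12·τ+-29/24·τ²+3/8·τ³=-51/64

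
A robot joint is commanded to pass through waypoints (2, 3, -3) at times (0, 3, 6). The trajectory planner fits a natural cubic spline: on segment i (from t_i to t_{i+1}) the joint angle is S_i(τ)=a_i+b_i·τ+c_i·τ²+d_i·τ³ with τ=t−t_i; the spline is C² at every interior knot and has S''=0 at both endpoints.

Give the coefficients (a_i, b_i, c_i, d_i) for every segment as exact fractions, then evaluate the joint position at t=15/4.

Δ: Δ0=1/3, Δ1=-2
row 1: diag=12, rhs=-14; c'=1/4, d'=-7/6
back: M1=-7/6
M: M0=0, M1=-7/6, M2=0
seg 0: a=2, c=M0/2=0, d=(M1−M0)/(6·3)=-7/108, b=Δ0−h0·(2M0+M1)/6=11/12
seg 1: a=3, c=M1/2=-7/12, d=(M2−M1)/(6·3)=7/108, b=Δ1−h1·(2M1+M2)/6=-5/6
t_q=15/4 → seg 1, τ=3/4; S=3+-5/6·τ+-7/12·τ²+7/108·τ³=531/256

  seg 0: a=2 b=11/12 c=0 d=-7/108
  seg 1: a=3 b=-5/6 c=-7/12 d=7/108
S(15/4) = 531/256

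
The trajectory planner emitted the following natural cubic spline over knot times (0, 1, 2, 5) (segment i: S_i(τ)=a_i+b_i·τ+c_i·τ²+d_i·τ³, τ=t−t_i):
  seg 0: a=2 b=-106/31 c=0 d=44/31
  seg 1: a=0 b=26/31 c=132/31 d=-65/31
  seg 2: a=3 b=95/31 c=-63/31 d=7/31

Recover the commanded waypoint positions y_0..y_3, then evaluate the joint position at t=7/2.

y_0=2 y_1=0 y_2=3 y_3=0
S(7/2) = 939/248

y_0 = S_0(0) = a_0 = 2
y_1 = S_1(0) = a_1 = 0
y_2 = S_2(0) = a_2 = 3
y_3 = S_2(3) = 0
t_q=7/2 is in segment 2 (τ=3/2); S_2(τ)=939/248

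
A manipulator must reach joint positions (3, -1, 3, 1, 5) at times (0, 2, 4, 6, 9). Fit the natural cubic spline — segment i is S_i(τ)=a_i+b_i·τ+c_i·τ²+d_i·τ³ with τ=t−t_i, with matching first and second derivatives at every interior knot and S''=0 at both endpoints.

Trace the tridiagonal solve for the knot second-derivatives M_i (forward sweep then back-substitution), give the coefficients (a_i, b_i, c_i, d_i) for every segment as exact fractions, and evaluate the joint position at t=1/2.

Δ: Δ0=-2, Δ1=2, Δ2=-1, Δ3=4/3
row 1: diag=8, rhs=24; c'=1/4, d'=3
row 2: denom=8−2·1/4=15/2; d'=(-18−2·3)/(15/2)=-16/5
row 3: denom=10−2·4/15=142/15; d'=(14−2·-16/5)/(142/15)=153/71
back: M3=153/71
back: M2=-16/5−4/15·153/71=-268/71
back: M1=3−1/4·-268/71=280/71
M: M0=0, M1=280/71, M2=-268/71, M3=153/71, M4=0
seg 0: a=3, c=M0/2=0, d=(M1−M0)/(6·2)=70/213, b=Δ0−h0·(2M0+M1)/6=-706/213
seg 1: a=-1, c=M1/2=140/71, d=(M2−M1)/(6·2)=-137/213, b=Δ1−h1·(2M1+M2)/6=134/213
seg 2: a=3, c=M2/2=-134/71, d=(M3−M2)/(6·2)=421/852, b=Δ2−h2·(2M2+M3)/6=170/213
seg 3: a=1, c=M3/2=153/142, d=(M4−M3)/(6·3)=-17/142, b=Δ3−h3·(2M3+M4)/6=-175/213
t_q=1/2 → seg 0, τ=1/2; S=3+-706/213·τ+0·τ²+70/213·τ³=393/284

  seg 0: a=3 b=-706/213 c=0 d=70/213
  seg 1: a=-1 b=134/213 c=140/71 d=-137/213
  seg 2: a=3 b=170/213 c=-134/71 d=421/852
  seg 3: a=1 b=-175/213 c=153/142 d=-17/142
S(1/2) = 393/284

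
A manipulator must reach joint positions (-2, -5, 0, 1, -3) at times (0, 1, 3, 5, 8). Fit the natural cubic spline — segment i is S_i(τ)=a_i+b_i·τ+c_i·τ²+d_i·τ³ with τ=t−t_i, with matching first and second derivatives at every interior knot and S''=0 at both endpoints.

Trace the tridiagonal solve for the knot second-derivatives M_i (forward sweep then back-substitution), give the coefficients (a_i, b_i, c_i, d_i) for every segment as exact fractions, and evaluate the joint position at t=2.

  seg 0: a=-2 b=-49/12 c=0 d=13/12
  seg 1: a=-5 b=-5/6 c=13/4 d=-19/24
  seg 2: a=0 b=8/3 c=-3/2 d=5/24
  seg 3: a=1 b=-5/6 c=-1/4 d=1/36
S(2) = -27/8

Δ: Δ0=-3, Δ1=5/2, Δ2=1/2, Δ3=-4/3
row 1: diag=6, rhs=33; c'=1/3, d'=11/2
row 2: denom=8−2·1/3=22/3; d'=(-12−2·11/2)/(22/3)=-69/22
row 3: denom=10−2·3/11=104/11; d'=(-11−2·-69/22)/(104/11)=-1/2
back: M3=-1/2
back: M2=-69/22−3/11·-1/2=-3
back: M1=11/2−1/3·-3=13/2
M: M0=0, M1=13/2, M2=-3, M3=-1/2, M4=0
seg 0: a=-2, c=M0/2=0, d=(M1−M0)/(6·1)=13/12, b=Δ0−h0·(2M0+M1)/6=-49/12
seg 1: a=-5, c=M1/2=13/4, d=(M2−M1)/(6·2)=-19/24, b=Δ1−h1·(2M1+M2)/6=-5/6
seg 2: a=0, c=M2/2=-3/2, d=(M3−M2)/(6·2)=5/24, b=Δ2−h2·(2M2+M3)/6=8/3
seg 3: a=1, c=M3/2=-1/4, d=(M4−M3)/(6·3)=1/36, b=Δ3−h3·(2M3+M4)/6=-5/6
t_q=2 → seg 1, τ=1; S=-5+-5/6·τ+13/4·τ²+-19/24·τ³=-27/8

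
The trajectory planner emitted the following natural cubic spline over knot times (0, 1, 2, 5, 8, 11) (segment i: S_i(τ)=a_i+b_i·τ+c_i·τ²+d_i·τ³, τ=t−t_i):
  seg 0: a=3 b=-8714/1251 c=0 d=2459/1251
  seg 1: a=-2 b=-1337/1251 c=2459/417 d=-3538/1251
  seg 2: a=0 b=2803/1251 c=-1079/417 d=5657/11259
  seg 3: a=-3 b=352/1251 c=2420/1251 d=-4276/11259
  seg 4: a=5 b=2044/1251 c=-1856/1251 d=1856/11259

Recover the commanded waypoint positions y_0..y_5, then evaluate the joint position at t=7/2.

y_0=3 y_1=-2 y_2=0 y_3=-3 y_4=5 y_5=1
S(7/2) = -851/1112

y_0 = S_0(0) = a_0 = 3
y_1 = S_1(0) = a_1 = -2
y_2 = S_2(0) = a_2 = 0
y_3 = S_3(0) = a_3 = -3
y_4 = S_4(0) = a_4 = 5
y_5 = S_4(3) = 1
t_q=7/2 is in segment 2 (τ=3/2); S_2(τ)=-851/1112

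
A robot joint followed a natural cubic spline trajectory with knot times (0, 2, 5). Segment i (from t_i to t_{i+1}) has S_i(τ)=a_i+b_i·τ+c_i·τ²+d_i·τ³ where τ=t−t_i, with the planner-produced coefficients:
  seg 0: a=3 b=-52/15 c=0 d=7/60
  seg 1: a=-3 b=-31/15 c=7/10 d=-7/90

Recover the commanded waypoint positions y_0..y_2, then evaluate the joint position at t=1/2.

y_0=3 y_1=-3 y_2=-5
S(1/2) = 41/32

y_0 = S_0(0) = a_0 = 3
y_1 = S_1(0) = a_1 = -3
y_2 = S_1(3) = -5
t_q=1/2 is in segment 0 (τ=1/2); S_0(τ)=41/32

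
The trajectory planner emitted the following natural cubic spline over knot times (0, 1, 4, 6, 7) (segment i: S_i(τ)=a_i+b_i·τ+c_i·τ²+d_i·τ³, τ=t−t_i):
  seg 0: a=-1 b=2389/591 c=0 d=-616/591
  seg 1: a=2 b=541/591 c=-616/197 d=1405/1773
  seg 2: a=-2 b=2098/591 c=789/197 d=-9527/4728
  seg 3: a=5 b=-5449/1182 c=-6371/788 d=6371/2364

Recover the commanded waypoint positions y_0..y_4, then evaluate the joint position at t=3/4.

y_0 = S_0(0) = a_0 = -1
y_1 = S_1(0) = a_1 = 2
y_2 = S_2(0) = a_2 = -2
y_3 = S_3(0) = a_3 = 5
y_4 = S_3(1) = -5
t_q=3/4 is in segment 0 (τ=3/4); S_0(τ)=2509/1576

y_0=-1 y_1=2 y_2=-2 y_3=5 y_4=-5
S(3/4) = 2509/1576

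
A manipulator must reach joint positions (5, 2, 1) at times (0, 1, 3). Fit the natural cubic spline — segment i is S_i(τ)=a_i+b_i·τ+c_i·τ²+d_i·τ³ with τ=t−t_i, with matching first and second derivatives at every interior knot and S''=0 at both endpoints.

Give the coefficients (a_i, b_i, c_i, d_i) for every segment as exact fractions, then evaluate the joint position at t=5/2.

  seg 0: a=5 b=-41/12 c=0 d=5/12
  seg 1: a=2 b=-13/6 c=5/4 d=-5/24
S(5/2) = 55/64

Δ: Δ0=-3, Δ1=-1/2
row 1: diag=6, rhs=15; c'=1/3, d'=5/2
back: M1=5/2
M: M0=0, M1=5/2, M2=0
seg 0: a=5, c=M0/2=0, d=(M1−M0)/(6·1)=5/12, b=Δ0−h0·(2M0+M1)/6=-41/12
seg 1: a=2, c=M1/2=5/4, d=(M2−M1)/(6·2)=-5/24, b=Δ1−h1·(2M1+M2)/6=-13/6
t_q=5/2 → seg 1, τ=3/2; S=2+-13/6·τ+5/4·τ²+-5/24·τ³=55/64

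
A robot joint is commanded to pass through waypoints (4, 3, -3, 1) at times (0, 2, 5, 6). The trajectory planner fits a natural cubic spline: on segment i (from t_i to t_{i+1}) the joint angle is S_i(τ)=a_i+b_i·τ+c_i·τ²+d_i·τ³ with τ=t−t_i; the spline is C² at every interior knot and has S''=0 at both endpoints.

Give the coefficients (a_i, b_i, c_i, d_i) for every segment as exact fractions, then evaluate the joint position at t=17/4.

  seg 0: a=4 b=49/142 c=0 d=-15/71
  seg 1: a=3 b=-311/142 c=-90/71 d=63/142
  seg 2: a=-3 b=155/71 c=387/142 d=-129/142
S(17/4) = -29913/9088

Δ: Δ0=-1/2, Δ1=-2, Δ2=4
row 1: diag=10, rhs=-9; c'=3/10, d'=-9/10
row 2: denom=8−3·3/10=71/10; d'=(36−3·-9/10)/(71/10)=387/71
back: M2=387/71
back: M1=-9/10−3/10·387/71=-180/71
M: M0=0, M1=-180/71, M2=387/71, M3=0
seg 0: a=4, c=M0/2=0, d=(M1−M0)/(6·2)=-15/71, b=Δ0−h0·(2M0+M1)/6=49/142
seg 1: a=3, c=M1/2=-90/71, d=(M2−M1)/(6·3)=63/142, b=Δ1−h1·(2M1+M2)/6=-311/142
seg 2: a=-3, c=M2/2=387/142, d=(M3−M2)/(6·1)=-129/142, b=Δ2−h2·(2M2+M3)/6=155/71
t_q=17/4 → seg 1, τ=9/4; S=3+-311/142·τ+-90/71·τ²+63/142·τ³=-29913/9088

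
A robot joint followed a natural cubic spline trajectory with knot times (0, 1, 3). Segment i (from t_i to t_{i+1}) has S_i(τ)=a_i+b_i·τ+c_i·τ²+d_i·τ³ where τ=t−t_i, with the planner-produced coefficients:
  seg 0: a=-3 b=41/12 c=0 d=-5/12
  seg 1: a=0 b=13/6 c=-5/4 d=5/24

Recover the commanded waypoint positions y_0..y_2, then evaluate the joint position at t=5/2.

y_0 = S_0(0) = a_0 = -3
y_1 = S_1(0) = a_1 = 0
y_2 = S_1(2) = 1
t_q=5/2 is in segment 1 (τ=3/2); S_1(τ)=73/64

y_0=-3 y_1=0 y_2=1
S(5/2) = 73/64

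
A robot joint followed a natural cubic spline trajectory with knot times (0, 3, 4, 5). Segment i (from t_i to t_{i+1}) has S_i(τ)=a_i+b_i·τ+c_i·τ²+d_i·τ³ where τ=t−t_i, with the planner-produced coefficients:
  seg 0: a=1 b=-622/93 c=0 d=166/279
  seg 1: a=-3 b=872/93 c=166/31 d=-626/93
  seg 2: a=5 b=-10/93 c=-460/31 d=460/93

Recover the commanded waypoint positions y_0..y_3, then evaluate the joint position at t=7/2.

y_0 = S_0(0) = a_0 = 1
y_1 = S_1(0) = a_1 = -3
y_2 = S_2(0) = a_2 = 5
y_3 = S_2(1) = -5
t_q=7/2 is in segment 1 (τ=1/2); S_1(τ)=271/124

y_0=1 y_1=-3 y_2=5 y_3=-5
S(7/2) = 271/124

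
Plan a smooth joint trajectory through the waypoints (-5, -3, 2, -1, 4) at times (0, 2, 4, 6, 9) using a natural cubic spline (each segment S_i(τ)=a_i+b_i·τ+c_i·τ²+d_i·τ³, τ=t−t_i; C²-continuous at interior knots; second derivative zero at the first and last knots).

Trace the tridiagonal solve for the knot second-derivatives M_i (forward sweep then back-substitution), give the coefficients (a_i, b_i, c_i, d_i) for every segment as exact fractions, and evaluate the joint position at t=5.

Δ: Δ0=1, Δ1=5/2, Δ2=-3/2, Δ3=5/3
row 1: diag=8, rhs=9; c'=1/4, d'=9/8
row 2: denom=8−2·1/4=15/2; d'=(-24−2·9/8)/(15/2)=-7/2
row 3: denom=10−2·4/15=142/15; d'=(19−2·-7/2)/(142/15)=195/71
back: M3=195/71
back: M2=-7/2−4/15·195/71=-601/142
back: M1=9/8−1/4·-601/142=155/71
M: M0=0, M1=155/71, M2=-601/142, M3=195/71, M4=0
seg 0: a=-5, c=M0/2=0, d=(M1−M0)/(6·2)=155/852, b=Δ0−h0·(2M0+M1)/6=58/213
seg 1: a=-3, c=M1/2=155/142, d=(M2−M1)/(6·2)=-911/1704, b=Δ1−h1·(2M1+M2)/6=523/213
seg 2: a=2, c=M2/2=-601/284, d=(M3−M2)/(6·2)=991/1704, b=Δ2−h2·(2M2+M3)/6=173/426
seg 3: a=-1, c=M3/2=195/142, d=(M4−M3)/(6·3)=-65/426, b=Δ3−h3·(2M3+M4)/6=-230/213
t_q=5 → seg 2, τ=1; S=2+173/426·τ+-601/284·τ²+991/1704·τ³=495/568

  seg 0: a=-5 b=58/213 c=0 d=155/852
  seg 1: a=-3 b=523/213 c=155/142 d=-911/1704
  seg 2: a=2 b=173/426 c=-601/284 d=991/1704
  seg 3: a=-1 b=-230/213 c=195/142 d=-65/426
S(5) = 495/568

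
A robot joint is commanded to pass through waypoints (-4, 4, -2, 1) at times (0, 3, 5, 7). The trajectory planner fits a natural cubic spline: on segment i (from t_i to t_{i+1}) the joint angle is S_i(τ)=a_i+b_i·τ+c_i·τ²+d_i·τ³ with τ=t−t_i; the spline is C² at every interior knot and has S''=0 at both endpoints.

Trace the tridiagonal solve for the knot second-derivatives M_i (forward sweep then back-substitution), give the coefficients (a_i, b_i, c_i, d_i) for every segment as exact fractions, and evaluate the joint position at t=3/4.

Δ: Δ0=8/3, Δ1=-3, Δ2=3/2
row 1: diag=10, rhs=-34; c'=1/5, d'=-17/5
row 2: denom=8−2·1/5=38/5; d'=(27−2·-17/5)/(38/5)=169/38
back: M2=169/38
back: M1=-17/5−1/5·169/38=-163/38
M: M0=0, M1=-163/38, M2=169/38, M3=0
seg 0: a=-4, c=M0/2=0, d=(M1−M0)/(6·3)=-163/684, b=Δ0−h0·(2M0+M1)/6=1097/228
seg 1: a=4, c=M1/2=-163/76, d=(M2−M1)/(6·2)=83/114, b=Δ1−h1·(2M1+M2)/6=-185/114
seg 2: a=-2, c=M2/2=169/76, d=(M3−M2)/(6·2)=-169/456, b=Δ2−h2·(2M2+M3)/6=-167/114
t_q=3/4 → seg 0, τ=3/4; S=-4+1097/228·τ+0·τ²+-163/684·τ³=-2393/4864

  seg 0: a=-4 b=1097/228 c=0 d=-163/684
  seg 1: a=4 b=-185/114 c=-163/76 d=83/114
  seg 2: a=-2 b=-167/114 c=169/76 d=-169/456
S(3/4) = -2393/4864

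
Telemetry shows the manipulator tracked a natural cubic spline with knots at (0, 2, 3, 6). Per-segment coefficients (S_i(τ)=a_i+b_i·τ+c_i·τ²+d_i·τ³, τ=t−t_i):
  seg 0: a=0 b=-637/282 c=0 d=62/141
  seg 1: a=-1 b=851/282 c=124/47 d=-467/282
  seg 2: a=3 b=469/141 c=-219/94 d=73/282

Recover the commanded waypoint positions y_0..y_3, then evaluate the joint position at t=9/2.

y_0=0 y_1=-1 y_2=3 y_3=-1
S(9/2) = 2723/752

y_0 = S_0(0) = a_0 = 0
y_1 = S_1(0) = a_1 = -1
y_2 = S_2(0) = a_2 = 3
y_3 = S_2(3) = -1
t_q=9/2 is in segment 2 (τ=3/2); S_2(τ)=2723/752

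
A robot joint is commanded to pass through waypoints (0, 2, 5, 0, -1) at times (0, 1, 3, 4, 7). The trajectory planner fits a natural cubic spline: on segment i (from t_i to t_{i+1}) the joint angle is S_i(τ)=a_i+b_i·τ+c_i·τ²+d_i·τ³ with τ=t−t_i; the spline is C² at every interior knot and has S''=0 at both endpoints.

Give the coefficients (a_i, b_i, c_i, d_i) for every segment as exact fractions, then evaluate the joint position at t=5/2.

Δ: Δ0=2, Δ1=3/2, Δ2=-5, Δ3=-1/3
row 1: diag=6, rhs=-3; c'=1/3, d'=-1/2
row 2: denom=6−2·1/3=16/3; d'=(-39−2·-1/2)/(16/3)=-57/8
row 3: denom=8−1·3/16=125/16; d'=(28−1·-57/8)/(125/16)=562/125
back: M3=562/125
back: M2=-57/8−3/16·562/125=-996/125
back: M1=-1/2−1/3·-996/125=539/250
M: M0=0, M1=539/250, M2=-996/125, M3=562/125, M4=0
seg 0: a=0, c=M0/2=0, d=(M1−M0)/(6·1)=539/1500, b=Δ0−h0·(2M0+M1)/6=2461/1500
seg 1: a=2, c=M1/2=539/500, d=(M2−M1)/(6·2)=-2531/3000, b=Δ1−h1·(2M1+M2)/6=2039/750
seg 2: a=5, c=M2/2=-498/125, d=(M3−M2)/(6·1)=779/375, b=Δ2−h2·(2M2+M3)/6=-232/75
seg 3: a=0, c=M3/2=281/125, d=(M4−M3)/(6·3)=-281/1125, b=Δ3−h3·(2M3+M4)/6=-1811/375
t_q=5/2 → seg 1, τ=3/2; S=2+2039/750·τ+539/500·τ²+-2531/3000·τ³=45249/8000

  seg 0: a=0 b=2461/1500 c=0 d=539/1500
  seg 1: a=2 b=2039/750 c=539/500 d=-2531/3000
  seg 2: a=5 b=-232/75 c=-498/125 d=779/375
  seg 3: a=0 b=-1811/375 c=281/125 d=-281/1125
S(5/2) = 45249/8000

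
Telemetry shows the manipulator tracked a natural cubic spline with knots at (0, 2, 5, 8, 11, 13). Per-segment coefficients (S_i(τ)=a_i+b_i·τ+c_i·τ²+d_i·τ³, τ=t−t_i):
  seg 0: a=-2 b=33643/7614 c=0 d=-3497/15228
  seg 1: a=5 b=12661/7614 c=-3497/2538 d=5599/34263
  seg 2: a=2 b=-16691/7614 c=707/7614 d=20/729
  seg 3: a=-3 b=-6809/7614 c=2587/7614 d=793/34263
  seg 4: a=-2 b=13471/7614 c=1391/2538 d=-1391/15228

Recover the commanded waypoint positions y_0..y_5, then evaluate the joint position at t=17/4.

y_0 = S_0(0) = a_0 = -2
y_1 = S_1(0) = a_1 = 5
y_2 = S_2(0) = a_2 = 2
y_3 = S_3(0) = a_3 = -3
y_4 = S_4(0) = a_4 = -2
y_5 = S_4(2) = 3
t_q=17/4 is in segment 1 (τ=9/4); S_1(τ)=98201/27072

y_0=-2 y_1=5 y_2=2 y_3=-3 y_4=-2 y_5=3
S(17/4) = 98201/27072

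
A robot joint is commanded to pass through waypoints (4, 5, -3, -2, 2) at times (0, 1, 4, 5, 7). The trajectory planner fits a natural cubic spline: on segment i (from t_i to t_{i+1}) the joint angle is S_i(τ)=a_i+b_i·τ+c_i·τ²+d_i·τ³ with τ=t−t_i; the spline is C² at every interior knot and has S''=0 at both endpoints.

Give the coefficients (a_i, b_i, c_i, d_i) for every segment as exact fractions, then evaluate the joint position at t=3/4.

Δ: Δ0=1, Δ1=-8/3, Δ2=1, Δ3=2
row 1: diag=8, rhs=-22; c'=3/8, d'=-11/4
row 2: denom=8−3·3/8=55/8; d'=(22−3·-11/4)/(55/8)=22/5
row 3: denom=6−1·8/55=322/55; d'=(6−1·22/5)/(322/55)=44/161
back: M3=44/161
back: M2=22/5−8/55·44/161=702/161
back: M1=-11/4−3/8·702/161=-706/161
M: M0=0, M1=-706/161, M2=702/161, M3=44/161, M4=0
seg 0: a=4, c=M0/2=0, d=(M1−M0)/(6·1)=-353/483, b=Δ0−h0·(2M0+M1)/6=836/483
seg 1: a=5, c=M1/2=-353/161, d=(M2−M1)/(6·3)=704/1449, b=Δ1−h1·(2M1+M2)/6=-223/483
seg 2: a=-3, c=M2/2=351/161, d=(M3−M2)/(6·1)=-47/69, b=Δ2−h2·(2M2+M3)/6=-241/483
seg 3: a=-2, c=M3/2=22/161, d=(M4−M3)/(6·2)=-11/483, b=Δ3−h3·(2M3+M4)/6=878/483
t_q=3/4 → seg 0, τ=3/4; S=4+836/483·τ+0·τ²+-353/483·τ³=7345/1472

  seg 0: a=4 b=836/483 c=0 d=-353/483
  seg 1: a=5 b=-223/483 c=-353/161 d=704/1449
  seg 2: a=-3 b=-241/483 c=351/161 d=-47/69
  seg 3: a=-2 b=878/483 c=22/161 d=-11/483
S(3/4) = 7345/1472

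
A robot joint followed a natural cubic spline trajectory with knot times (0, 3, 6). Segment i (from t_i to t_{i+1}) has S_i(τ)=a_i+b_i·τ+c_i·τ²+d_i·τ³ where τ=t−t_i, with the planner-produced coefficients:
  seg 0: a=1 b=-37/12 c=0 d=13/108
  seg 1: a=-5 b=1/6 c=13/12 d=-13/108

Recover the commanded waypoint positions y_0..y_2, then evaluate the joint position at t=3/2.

y_0 = S_0(0) = a_0 = 1
y_1 = S_1(0) = a_1 = -5
y_2 = S_1(3) = 2
t_q=3/2 is in segment 0 (τ=3/2); S_0(τ)=-103/32

y_0=1 y_1=-5 y_2=2
S(3/2) = -103/32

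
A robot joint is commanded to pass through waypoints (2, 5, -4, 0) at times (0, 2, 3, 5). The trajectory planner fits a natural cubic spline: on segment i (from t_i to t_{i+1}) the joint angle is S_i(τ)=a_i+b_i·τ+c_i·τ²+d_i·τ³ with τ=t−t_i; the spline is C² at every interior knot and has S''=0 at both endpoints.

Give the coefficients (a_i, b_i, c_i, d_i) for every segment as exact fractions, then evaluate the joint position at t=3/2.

Δ: Δ0=3/2, Δ1=-9, Δ2=2
row 1: diag=6, rhs=-63; c'=1/6, d'=-21/2
row 2: denom=6−1·1/6=35/6; d'=(66−1·-21/2)/(35/6)=459/35
back: M2=459/35
back: M1=-21/2−1/6·459/35=-444/35
M: M0=0, M1=-444/35, M2=459/35, M3=0
seg 0: a=2, c=M0/2=0, d=(M1−M0)/(6·2)=-37/35, b=Δ0−h0·(2M0+M1)/6=401/70
seg 1: a=5, c=M1/2=-222/35, d=(M2−M1)/(6·1)=43/10, b=Δ1−h1·(2M1+M2)/6=-487/70
seg 2: a=-4, c=M2/2=459/70, d=(M3−M2)/(6·2)=-153/140, b=Δ2−h2·(2M2+M3)/6=-236/35
t_q=3/2 → seg 0, τ=3/2; S=2+401/70·τ+0·τ²+-37/35·τ³=281/40

  seg 0: a=2 b=401/70 c=0 d=-37/35
  seg 1: a=5 b=-487/70 c=-222/35 d=43/10
  seg 2: a=-4 b=-236/35 c=459/70 d=-153/140
S(3/2) = 281/40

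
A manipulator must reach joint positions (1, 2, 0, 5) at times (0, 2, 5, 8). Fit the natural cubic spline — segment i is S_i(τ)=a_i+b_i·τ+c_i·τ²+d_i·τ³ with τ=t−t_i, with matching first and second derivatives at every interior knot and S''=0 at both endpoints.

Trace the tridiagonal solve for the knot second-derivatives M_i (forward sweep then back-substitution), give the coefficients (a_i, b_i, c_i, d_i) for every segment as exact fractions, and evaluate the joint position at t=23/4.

Δ: Δ0=1/2, Δ1=-2/3, Δ2=5/3
row 1: diag=10, rhs=-7; c'=3/10, d'=-7/10
row 2: denom=12−3·3/10=111/10; d'=(14−3·-7/10)/(111/10)=161/111
back: M2=161/111
back: M1=-7/10−3/10·161/111=-42/37
M: M0=0, M1=-42/37, M2=161/111, M3=0
seg 0: a=1, c=M0/2=0, d=(M1−M0)/(6·2)=-7/74, b=Δ0−h0·(2M0+M1)/6=65/74
seg 1: a=2, c=M1/2=-21/37, d=(M2−M1)/(6·3)=287/1998, b=Δ1−h1·(2M1+M2)/6=-19/74
seg 2: a=0, c=M2/2=161/222, d=(M3−M2)/(6·3)=-161/1998, b=Δ2−h2·(2M2+M3)/6=8/37
t_q=23/4 → seg 2, τ=3/4; S=0+8/37·τ+161/222·τ²+-161/1998·τ³=2539/4736

  seg 0: a=1 b=65/74 c=0 d=-7/74
  seg 1: a=2 b=-19/74 c=-21/37 d=287/1998
  seg 2: a=0 b=8/37 c=161/222 d=-161/1998
S(23/4) = 2539/4736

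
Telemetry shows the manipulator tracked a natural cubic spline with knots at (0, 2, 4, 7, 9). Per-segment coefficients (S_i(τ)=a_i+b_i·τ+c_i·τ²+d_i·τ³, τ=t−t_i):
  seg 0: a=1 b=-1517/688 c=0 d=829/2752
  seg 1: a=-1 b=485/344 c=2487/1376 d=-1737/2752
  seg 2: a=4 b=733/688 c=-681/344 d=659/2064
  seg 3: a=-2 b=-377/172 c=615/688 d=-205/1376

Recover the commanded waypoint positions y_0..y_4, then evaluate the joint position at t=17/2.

y_0=1 y_1=-1 y_2=4 y_3=-2 y_4=-4
S(17/2) = -41603/11008

y_0 = S_0(0) = a_0 = 1
y_1 = S_1(0) = a_1 = -1
y_2 = S_2(0) = a_2 = 4
y_3 = S_3(0) = a_3 = -2
y_4 = S_3(2) = -4
t_q=17/2 is in segment 3 (τ=3/2); S_3(τ)=-41603/11008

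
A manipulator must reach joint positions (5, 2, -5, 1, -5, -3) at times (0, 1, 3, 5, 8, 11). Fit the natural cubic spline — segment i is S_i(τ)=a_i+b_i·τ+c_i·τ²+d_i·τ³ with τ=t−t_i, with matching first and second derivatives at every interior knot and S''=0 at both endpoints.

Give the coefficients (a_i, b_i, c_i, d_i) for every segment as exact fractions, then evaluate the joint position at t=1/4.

Δ: Δ0=-3, Δ1=-7/2, Δ2=3, Δ3=-2, Δ4=2/3
row 1: diag=6, rhs=-3; c'=1/3, d'=-1/2
row 2: denom=8−2·1/3=22/3; d'=(39−2·-1/2)/(22/3)=60/11
row 3: denom=10−2·3/11=104/11; d'=(-30−2·60/11)/(104/11)=-225/52
row 4: denom=12−3·33/104=1149/104; d'=(16−3·-225/52)/(1149/104)=3014/1149
back: M4=3014/1149
back: M3=-225/52−33/104·3014/1149=-1976/383
back: M2=60/11−3/11·-1976/383=2628/383
back: M1=-1/2−1/3·2628/383=-2135/766
M: M0=0, M1=-2135/766, M2=2628/383, M3=-1976/383, M4=3014/1149, M5=0
seg 0: a=5, c=M0/2=0, d=(M1−M0)/(6·1)=-2135/4596, b=Δ0−h0·(2M0+M1)/6=-11653/4596
seg 1: a=2, c=M1/2=-2135/1532, d=(M2−M1)/(6·2)=7391/9192, b=Δ1−h1·(2M1+M2)/6=-9029/2298
seg 2: a=-5, c=M2/2=1314/383, d=(M3−M2)/(6·2)=-1151/1149, b=Δ2−h2·(2M2+M3)/6=167/1149
seg 3: a=1, c=M3/2=-988/383, d=(M4−M3)/(6·3)=4471/10341, b=Δ3−h3·(2M3+M4)/6=2123/1149
seg 4: a=-5, c=M4/2=1507/1149, d=(M5−M4)/(6·3)=-1507/10341, b=Δ4−h4·(2M4+M5)/6=-2248/1149
t_q=1/4 → seg 0, τ=1/4; S=5+-11653/4596·τ+0·τ²+-2135/4596·τ³=427379/98048

  seg 0: a=5 b=-11653/4596 c=0 d=-2135/4596
  seg 1: a=2 b=-9029/2298 c=-2135/1532 d=7391/9192
  seg 2: a=-5 b=167/1149 c=1314/383 d=-1151/1149
  seg 3: a=1 b=2123/1149 c=-988/383 d=4471/10341
  seg 4: a=-5 b=-2248/1149 c=1507/1149 d=-1507/10341
S(1/4) = 427379/98048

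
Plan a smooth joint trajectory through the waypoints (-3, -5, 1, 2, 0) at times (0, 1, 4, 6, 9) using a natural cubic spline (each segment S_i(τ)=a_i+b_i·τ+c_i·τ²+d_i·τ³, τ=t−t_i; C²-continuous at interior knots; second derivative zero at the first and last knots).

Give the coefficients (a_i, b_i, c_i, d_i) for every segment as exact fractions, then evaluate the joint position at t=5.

  seg 0: a=-3 b=-889/339 c=0 d=211/339
  seg 1: a=-5 b=-256/339 c=211/113 d=-965/3051
  seg 2: a=1 b=647/339 c=-332/339 d=373/2712
  seg 3: a=2 b=-81/226 c=-209/1356 d=209/12204
S(5) = 5605/2712

Δ: Δ0=-2, Δ1=2, Δ2=1/2, Δ3=-2/3
row 1: diag=8, rhs=24; c'=3/8, d'=3
row 2: denom=10−3·3/8=71/8; d'=(-9−3·3)/(71/8)=-144/71
row 3: denom=10−2·16/71=678/71; d'=(-7−2·-144/71)/(678/71)=-209/678
back: M3=-209/678
back: M2=-144/71−16/71·-209/678=-664/339
back: M1=3−3/8·-664/339=422/113
M: M0=0, M1=422/113, M2=-664/339, M3=-209/678, M4=0
seg 0: a=-3, c=M0/2=0, d=(M1−M0)/(6·1)=211/339, b=Δ0−h0·(2M0+M1)/6=-889/339
seg 1: a=-5, c=M1/2=211/113, d=(M2−M1)/(6·3)=-965/3051, b=Δ1−h1·(2M1+M2)/6=-256/339
seg 2: a=1, c=M2/2=-332/339, d=(M3−M2)/(6·2)=373/2712, b=Δ2−h2·(2M2+M3)/6=647/339
seg 3: a=2, c=M3/2=-209/1356, d=(M4−M3)/(6·3)=209/12204, b=Δ3−h3·(2M3+M4)/6=-81/226
t_q=5 → seg 2, τ=1; S=1+647/339·τ+-332/339·τ²+373/2712·τ³=5605/2712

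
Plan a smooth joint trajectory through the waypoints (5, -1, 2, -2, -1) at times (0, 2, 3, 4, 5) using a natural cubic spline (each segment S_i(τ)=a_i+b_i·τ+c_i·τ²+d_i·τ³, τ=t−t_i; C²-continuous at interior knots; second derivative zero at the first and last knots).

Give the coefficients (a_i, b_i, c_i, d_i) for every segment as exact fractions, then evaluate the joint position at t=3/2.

  seg 0: a=5 b=-252/43 c=0 d=123/172
  seg 1: a=-1 b=117/43 c=369/86 d=-345/86
  seg 2: a=2 b=-63/86 c=-333/43 d=385/86
  seg 3: a=-2 b=-120/43 c=489/86 d=-163/86
S(3/2) = -1895/1376

Δ: Δ0=-3, Δ1=3, Δ2=-4, Δ3=1
row 1: diag=6, rhs=36; c'=1/6, d'=6
row 2: denom=4−1·1/6=23/6; d'=(-42−1·6)/(23/6)=-288/23
row 3: denom=4−1·6/23=86/23; d'=(30−1·-288/23)/(86/23)=489/43
back: M3=489/43
back: M2=-288/23−6/23·489/43=-666/43
back: M1=6−1/6·-666/43=369/43
M: M0=0, M1=369/43, M2=-666/43, M3=489/43, M4=0
seg 0: a=5, c=M0/2=0, d=(M1−M0)/(6·2)=123/172, b=Δ0−h0·(2M0+M1)/6=-252/43
seg 1: a=-1, c=M1/2=369/86, d=(M2−M1)/(6·1)=-345/86, b=Δ1−h1·(2M1+M2)/6=117/43
seg 2: a=2, c=M2/2=-333/43, d=(M3−M2)/(6·1)=385/86, b=Δ2−h2·(2M2+M3)/6=-63/86
seg 3: a=-2, c=M3/2=489/86, d=(M4−M3)/(6·1)=-163/86, b=Δ3−h3·(2M3+M4)/6=-120/43
t_q=3/2 → seg 0, τ=3/2; S=5+-252/43·τ+0·τ²+123/172·τ³=-1895/1376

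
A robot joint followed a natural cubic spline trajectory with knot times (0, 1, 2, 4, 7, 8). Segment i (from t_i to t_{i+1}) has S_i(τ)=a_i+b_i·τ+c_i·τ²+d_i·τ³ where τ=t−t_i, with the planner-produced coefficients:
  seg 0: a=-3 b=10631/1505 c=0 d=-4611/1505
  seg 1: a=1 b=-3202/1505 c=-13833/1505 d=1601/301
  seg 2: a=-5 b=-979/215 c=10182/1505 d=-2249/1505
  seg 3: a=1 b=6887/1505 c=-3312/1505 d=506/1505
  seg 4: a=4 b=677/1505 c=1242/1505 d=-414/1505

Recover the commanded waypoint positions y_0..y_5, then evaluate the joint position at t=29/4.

y_0 = S_0(0) = a_0 = -3
y_1 = S_1(0) = a_1 = 1
y_2 = S_2(0) = a_2 = -5
y_3 = S_3(0) = a_3 = 1
y_4 = S_4(0) = a_4 = 4
y_5 = S_4(1) = 5
t_q=29/4 is in segment 4 (τ=1/4); S_4(τ)=28619/6880

y_0=-3 y_1=1 y_2=-5 y_3=1 y_4=4 y_5=5
S(29/4) = 28619/6880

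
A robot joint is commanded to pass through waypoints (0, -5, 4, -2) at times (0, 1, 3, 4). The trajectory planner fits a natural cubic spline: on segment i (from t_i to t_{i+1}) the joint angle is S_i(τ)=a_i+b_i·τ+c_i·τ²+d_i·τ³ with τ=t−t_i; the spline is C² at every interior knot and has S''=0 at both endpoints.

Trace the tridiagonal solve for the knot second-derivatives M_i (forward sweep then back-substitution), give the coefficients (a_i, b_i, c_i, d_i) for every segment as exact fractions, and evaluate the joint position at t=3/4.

  seg 0: a=0 b=-119/16 c=0 d=39/16
  seg 1: a=-5 b=-1/8 c=117/16 d=-5/2
  seg 2: a=4 b=-7/8 c=-123/16 d=41/16
S(3/4) = -4659/1024

Δ: Δ0=-5, Δ1=9/2, Δ2=-6
row 1: diag=6, rhs=57; c'=1/3, d'=19/2
row 2: denom=6−2·1/3=16/3; d'=(-63−2·19/2)/(16/3)=-123/8
back: M2=-123/8
back: M1=19/2−1/3·-123/8=117/8
M: M0=0, M1=117/8, M2=-123/8, M3=0
seg 0: a=0, c=M0/2=0, d=(M1−M0)/(6·1)=39/16, b=Δ0−h0·(2M0+M1)/6=-119/16
seg 1: a=-5, c=M1/2=117/16, d=(M2−M1)/(6·2)=-5/2, b=Δ1−h1·(2M1+M2)/6=-1/8
seg 2: a=4, c=M2/2=-123/16, d=(M3−M2)/(6·1)=41/16, b=Δ2−h2·(2M2+M3)/6=-7/8
t_q=3/4 → seg 0, τ=3/4; S=0+-119/16·τ+0·τ²+39/16·τ³=-4659/1024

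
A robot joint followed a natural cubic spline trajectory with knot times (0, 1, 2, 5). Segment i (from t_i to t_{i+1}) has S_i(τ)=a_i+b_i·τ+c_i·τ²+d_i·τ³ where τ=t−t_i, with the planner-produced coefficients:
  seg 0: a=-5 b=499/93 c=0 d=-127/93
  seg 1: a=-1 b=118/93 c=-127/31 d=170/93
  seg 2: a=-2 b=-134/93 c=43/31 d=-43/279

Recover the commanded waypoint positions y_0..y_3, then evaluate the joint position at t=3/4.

y_0 = S_0(0) = a_0 = -5
y_1 = S_1(0) = a_1 = -1
y_2 = S_2(0) = a_2 = -2
y_3 = S_2(3) = 2
t_q=3/4 is in segment 0 (τ=3/4); S_0(τ)=-3079/1984

y_0=-5 y_1=-1 y_2=-2 y_3=2
S(3/4) = -3079/1984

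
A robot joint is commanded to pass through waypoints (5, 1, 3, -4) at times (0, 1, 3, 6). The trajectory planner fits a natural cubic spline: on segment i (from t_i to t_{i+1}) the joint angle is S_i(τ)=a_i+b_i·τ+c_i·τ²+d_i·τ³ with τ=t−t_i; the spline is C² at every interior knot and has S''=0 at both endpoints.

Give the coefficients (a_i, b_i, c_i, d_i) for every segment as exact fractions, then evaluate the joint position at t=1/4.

Δ: Δ0=-4, Δ1=1, Δ2=-7/3
row 1: diag=6, rhs=30; c'=1/3, d'=5
row 2: denom=10−2·1/3=28/3; d'=(-20−2·5)/(28/3)=-45/14
back: M2=-45/14
back: M1=5−1/3·-45/14=85/14
M: M0=0, M1=85/14, M2=-45/14, M3=0
seg 0: a=5, c=M0/2=0, d=(M1−M0)/(6·1)=85/84, b=Δ0−h0·(2M0+M1)/6=-421/84
seg 1: a=1, c=M1/2=85/28, d=(M2−M1)/(6·2)=-65/84, b=Δ1−h1·(2M1+M2)/6=-83/42
seg 2: a=3, c=M2/2=-45/28, d=(M3−M2)/(6·3)=5/28, b=Δ2−h2·(2M2+M3)/6=37/42
t_q=1/4 → seg 0, τ=1/4; S=5+-421/84·τ+0·τ²+85/84·τ³=6743/1792

  seg 0: a=5 b=-421/84 c=0 d=85/84
  seg 1: a=1 b=-83/42 c=85/28 d=-65/84
  seg 2: a=3 b=37/42 c=-45/28 d=5/28
S(1/4) = 6743/1792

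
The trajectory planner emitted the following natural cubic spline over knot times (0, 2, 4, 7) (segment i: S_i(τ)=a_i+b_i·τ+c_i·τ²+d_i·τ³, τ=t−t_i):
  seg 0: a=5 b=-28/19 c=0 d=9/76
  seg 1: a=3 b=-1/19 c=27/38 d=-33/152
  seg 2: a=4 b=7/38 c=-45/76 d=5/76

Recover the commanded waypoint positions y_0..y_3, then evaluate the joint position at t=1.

y_0=5 y_1=3 y_2=4 y_3=1
S(1) = 277/76

y_0 = S_0(0) = a_0 = 5
y_1 = S_1(0) = a_1 = 3
y_2 = S_2(0) = a_2 = 4
y_3 = S_2(3) = 1
t_q=1 is in segment 0 (τ=1); S_0(τ)=277/76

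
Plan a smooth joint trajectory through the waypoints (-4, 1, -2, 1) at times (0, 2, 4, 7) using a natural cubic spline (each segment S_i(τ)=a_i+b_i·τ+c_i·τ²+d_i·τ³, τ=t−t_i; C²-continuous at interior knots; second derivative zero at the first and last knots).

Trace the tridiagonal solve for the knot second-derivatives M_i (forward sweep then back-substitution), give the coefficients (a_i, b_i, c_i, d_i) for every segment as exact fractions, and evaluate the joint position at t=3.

Δ: Δ0=5/2, Δ1=-3/2, Δ2=1
row 1: diag=8, rhs=-24; c'=1/4, d'=-3
row 2: denom=10−2·1/4=19/2; d'=(15−2·-3)/(19/2)=42/19
back: M2=42/19
back: M1=-3−1/4·42/19=-135/38
M: M0=0, M1=-135/38, M2=42/19, M3=0
seg 0: a=-4, c=M0/2=0, d=(M1−M0)/(6·2)=-45/152, b=Δ0−h0·(2M0+M1)/6=70/19
seg 1: a=1, c=M1/2=-135/76, d=(M2−M1)/(6·2)=73/152, b=Δ1−h1·(2M1+M2)/6=5/38
seg 2: a=-2, c=M2/2=21/19, d=(M3−M2)/(6·3)=-7/57, b=Δ2−h2·(2M2+M3)/6=-23/19
t_q=3 → seg 1, τ=1; S=1+5/38·τ+-135/76·τ²+73/152·τ³=-25/152

  seg 0: a=-4 b=70/19 c=0 d=-45/152
  seg 1: a=1 b=5/38 c=-135/76 d=73/152
  seg 2: a=-2 b=-23/19 c=21/19 d=-7/57
S(3) = -25/152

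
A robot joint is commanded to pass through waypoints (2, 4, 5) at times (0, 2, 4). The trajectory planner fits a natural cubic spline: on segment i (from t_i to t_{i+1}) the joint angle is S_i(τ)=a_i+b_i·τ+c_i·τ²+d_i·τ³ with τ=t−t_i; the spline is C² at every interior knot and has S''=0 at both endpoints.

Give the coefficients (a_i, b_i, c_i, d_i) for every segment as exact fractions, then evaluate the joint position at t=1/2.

Δ: Δ0=1, Δ1=1/2
row 1: diag=8, rhs=-3; c'=1/4, d'=-3/8
back: M1=-3/8
M: M0=0, M1=-3/8, M2=0
seg 0: a=2, c=M0/2=0, d=(M1−M0)/(6·2)=-1/32, b=Δ0−h0·(2M0+M1)/6=9/8
seg 1: a=4, c=M1/2=-3/16, d=(M2−M1)/(6·2)=1/32, b=Δ1−h1·(2M1+M2)/6=3/4
t_q=1/2 → seg 0, τ=1/2; S=2+9/8·τ+0·τ²+-1/32·τ³=655/256

  seg 0: a=2 b=9/8 c=0 d=-1/32
  seg 1: a=4 b=3/4 c=-3/16 d=1/32
S(1/2) = 655/256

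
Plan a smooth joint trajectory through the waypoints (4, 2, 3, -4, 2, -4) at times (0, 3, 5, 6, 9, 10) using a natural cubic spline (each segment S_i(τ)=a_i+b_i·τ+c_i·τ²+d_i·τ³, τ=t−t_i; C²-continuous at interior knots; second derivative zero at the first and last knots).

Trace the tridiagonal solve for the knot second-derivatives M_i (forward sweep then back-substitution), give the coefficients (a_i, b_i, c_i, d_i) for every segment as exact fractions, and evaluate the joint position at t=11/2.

Δ: Δ0=-2/3, Δ1=1/2, Δ2=-7, Δ3=2, Δ4=-6
row 1: diag=10, rhs=7; c'=1/5, d'=7/10
row 2: denom=6−2·1/5=28/5; d'=(-45−2·7/10)/(28/5)=-58/7
row 3: denom=8−1·5/28=219/28; d'=(54−1·-58/7)/(219/28)=1744/219
row 4: denom=8−3·28/73=500/73; d'=(-48−3·1744/219)/(500/73)=-1312/125
back: M4=-1312/125
back: M3=1744/219−28/73·-1312/125=4496/375
back: M2=-58/7−5/28·4496/375=-782/75
back: M1=7/10−1/5·-782/75=2089/750
M: M0=0, M1=2089/750, M2=-782/75, M3=4496/375, M4=-1312/125, M5=0
seg 0: a=4, c=M0/2=0, d=(M1−M0)/(6·3)=2089/13500, b=Δ0−h0·(2M0+M1)/6=-3089/1500
seg 1: a=2, c=M1/2=2089/1500, d=(M2−M1)/(6·2)=-1101/1000, b=Δ1−h1·(2M1+M2)/6=1589/750
seg 2: a=3, c=M2/2=-391/75, d=(M3−M2)/(6·1)=467/125, b=Δ2−h2·(2M2+M3)/6=-2071/375
seg 3: a=-4, c=M3/2=2248/375, d=(M4−M3)/(6·3)=-4216/3375, b=Δ3−h3·(2M3+M4)/6=-1778/375
seg 4: a=2, c=M4/2=-656/125, d=(M5−M4)/(6·1)=656/375, b=Δ4−h4·(2M4+M5)/6=-938/375
t_q=11/2 → seg 2, τ=1/2; S=3+-2071/375·τ+-391/75·τ²+467/125·τ³=-1793/3000

  seg 0: a=4 b=-3089/1500 c=0 d=2089/13500
  seg 1: a=2 b=1589/750 c=2089/1500 d=-1101/1000
  seg 2: a=3 b=-2071/375 c=-391/75 d=467/125
  seg 3: a=-4 b=-1778/375 c=2248/375 d=-4216/3375
  seg 4: a=2 b=-938/375 c=-656/125 d=656/375
S(11/2) = -1793/3000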